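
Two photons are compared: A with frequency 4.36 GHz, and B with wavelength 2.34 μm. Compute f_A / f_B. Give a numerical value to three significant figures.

3.40 × 10^-5

f_A = 4.360 × 10^9 Hz (from frequency = 4.36 GHz, via f given directly).
f_B = 1.281 × 10^14 Hz (from wavelength = 2.34 μm, via f = c/λ).
Ratio = 4.360 × 10^9 / 1.281 × 10^14 = 3.40 × 10^-5.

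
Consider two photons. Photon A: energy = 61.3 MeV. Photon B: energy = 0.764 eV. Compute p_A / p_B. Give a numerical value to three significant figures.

p_A = 3.276·10^-20 kg·m/s (from energy = 61.3 MeV, via p = E/c).
p_B = 4.083·10^-28 kg·m/s (from energy = 0.764 eV, via p = E/c).
Ratio = 3.276·10^-20 / 4.083·10^-28 = 8.02·10^7.

8.02·10^7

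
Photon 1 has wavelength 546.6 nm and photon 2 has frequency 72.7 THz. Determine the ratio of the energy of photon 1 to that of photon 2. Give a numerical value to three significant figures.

E_1 = 3.634·10^-19 J (from wavelength = 546.6 nm, via E = hc/λ).
E_2 = 4.817·10^-20 J (from frequency = 72.7 THz, via E = hf).
Ratio = 3.634·10^-19 / 4.817·10^-20 = 7.54.

7.54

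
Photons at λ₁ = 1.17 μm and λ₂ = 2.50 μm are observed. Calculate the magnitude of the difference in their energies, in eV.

Using E = hc/λ: E₁ = 1.698·10^-19 J, E₂ = 7.946·10^-20 J.
|ΔE| = |1.698·10^-19 − 7.946·10^-20| = 9.03·10^-20 J = 0.564 eV.

0.564 eV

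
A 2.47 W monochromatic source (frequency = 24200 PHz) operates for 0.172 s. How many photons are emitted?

Total energy: E_total = P·t = 2.47 × 0.172 = 0.4248 J.
Per-photon energy: E = 1.604e-14 J.
N = E_total / E_photon = 2.65e13.

2.65e13 photons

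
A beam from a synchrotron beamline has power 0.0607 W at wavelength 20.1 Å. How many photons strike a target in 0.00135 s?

8.29e11 photons

Total energy: E_total = P·t = 0.0607 × 0.00135 = 8.195e-5 J.
Per-photon energy: E = 9.883e-17 J.
N = E_total / E_photon = 8.29e11.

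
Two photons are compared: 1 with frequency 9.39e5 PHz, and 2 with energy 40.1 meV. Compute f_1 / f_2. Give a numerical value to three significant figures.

f_1 = 9.390e20 Hz (from frequency = 9.39e5 PHz, via f given directly).
f_2 = 9.696e12 Hz (from energy = 40.1 meV, via f = E/h).
Ratio = 9.390e20 / 9.696e12 = 9.68e7.

9.68e7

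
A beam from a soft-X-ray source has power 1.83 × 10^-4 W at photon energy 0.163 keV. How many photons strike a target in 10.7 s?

7.50 × 10^13 photons

Total energy: E_total = P·t = 1.83 × 10^-4 × 10.7 = 0.001958 J.
Per-photon energy: E = 2.612 × 10^-17 J.
N = E_total / E_photon = 7.50 × 10^13.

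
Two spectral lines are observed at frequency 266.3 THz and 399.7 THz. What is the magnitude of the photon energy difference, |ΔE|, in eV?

0.552 eV

Using E = hf: E₁ = 1.7645 × 10^-19 J, E₂ = 2.6484 × 10^-19 J.
|ΔE| = |1.7645 × 10^-19 − 2.6484 × 10^-19| = 8.84 × 10^-20 J = 0.552 eV.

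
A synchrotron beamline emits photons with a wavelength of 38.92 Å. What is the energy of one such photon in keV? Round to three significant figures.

(h = 6.62607015 × 10^-34 J·s, c = 2.99792458 × 10^8 m/s, 1 eV = 1.602176634 × 10^-19 J.)
Convert to SI: λ = 38.92 Å = 3.892 × 10^-9 m.
Apply E = hc/λ: E = 5.104 × 10^-17 J.
Converting to keV: E = 0.3186 keV ≈ 0.319 keV.

0.319 keV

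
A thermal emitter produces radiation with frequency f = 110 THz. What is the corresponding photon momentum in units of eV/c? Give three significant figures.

Take h = 6.62607015 × 10^-34 J·s, c = 2.99792458 × 10^8 m/s, 1 eV = 1.602176634 × 10^-19 J.
First convert: f = 110 THz = 1.1 × 10^14 Hz.
Apply p = hf/c: p = 2.431 × 10^-28 kg·m/s.
Converting to eV/c: p = 0.4549 eV/c ≈ 0.455 eV/c.

0.455 eV/c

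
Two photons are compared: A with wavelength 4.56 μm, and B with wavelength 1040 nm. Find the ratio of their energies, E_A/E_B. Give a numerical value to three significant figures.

0.228

E_A = 4.356·10^-20 J (from wavelength = 4.56 μm, via E = hc/λ).
E_B = 1.910·10^-19 J (from wavelength = 1040 nm, via E = hc/λ).
Ratio = 4.356·10^-20 / 1.910·10^-19 = 0.228.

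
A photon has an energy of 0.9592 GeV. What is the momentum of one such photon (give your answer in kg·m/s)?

Take c = 2.99792458·10^8 m/s, 1 eV = 1.602176634·10^-19 J.
Convert to SI: E = 0.9592 GeV = 1.5368·10^-10 J.
For a photon p = E/c, so p = 5.126·10^-19 kg·m/s.
So p ≈ 5.13·10^-19 kg·m/s.

5.13·10^-19 kg·m/s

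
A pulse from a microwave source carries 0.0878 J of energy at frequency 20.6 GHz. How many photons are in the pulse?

6.43 × 10^21 photons

Per-photon energy: E = 1.365 × 10^-23 J (from frequency = 20.6 GHz).
N = E_total / E_photon = 0.0878 J / 1.365 × 10^-23 J = 6.43 × 10^21.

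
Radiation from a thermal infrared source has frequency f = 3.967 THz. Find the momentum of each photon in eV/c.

0.0164 eV/c

Take h = 6.62607015 × 10^-34 J·s, c = 2.99792458 × 10^8 m/s, 1 eV = 1.602176634 × 10^-19 J.
First convert: f = 3.967 THz = 3.967 × 10^12 Hz.
For a photon p = hf/c, so p = 8.768 × 10^-30 kg·m/s.
Converting to eV/c: p = 0.01641 eV/c ≈ 0.0164 eV/c.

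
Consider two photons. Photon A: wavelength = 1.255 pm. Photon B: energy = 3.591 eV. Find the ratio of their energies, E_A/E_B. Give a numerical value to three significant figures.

2.75e5

E_A = 1.583e-13 J (from wavelength = 1.255 pm, via E = hc/λ).
E_B = 5.753e-19 J (from energy = 3.591 eV, via E given directly).
Ratio = 1.583e-13 / 5.753e-19 = 2.75e5.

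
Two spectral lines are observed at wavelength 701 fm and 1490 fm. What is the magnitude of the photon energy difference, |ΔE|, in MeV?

0.937 MeV

Using E = hc/λ: E₁ = 2.834·10^-13 J, E₂ = 1.333·10^-13 J.
|ΔE| = |2.834·10^-13 − 1.333·10^-13| = 1.50·10^-13 J = 0.937 MeV.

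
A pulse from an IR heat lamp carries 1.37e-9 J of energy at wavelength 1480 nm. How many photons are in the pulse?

1.02e10 photons

Per-photon energy: E = 1.342e-19 J (from wavelength = 1480 nm).
N = E_total / E_photon = 1.37e-9 J / 1.342e-19 J = 1.02e10.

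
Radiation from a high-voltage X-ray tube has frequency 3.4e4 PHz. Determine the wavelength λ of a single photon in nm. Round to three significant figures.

8.82e-3 nm

Convert to SI: f = 3.4e4 PHz = 3.4e19 Hz.
Since λ = c/f for a photon, λ = 8.817e-12 m.
Converting to nm: λ = 0.008817 nm ≈ 8.82e-3 nm.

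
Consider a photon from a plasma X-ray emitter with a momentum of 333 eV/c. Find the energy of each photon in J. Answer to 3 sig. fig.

5.34 × 10^-17 J

First convert: p = 333 eV/c = 1.7796 × 10^-25 kg·m/s.
Since E = pc for a photon, E = 5.335 × 10^-17 J.
So E ≈ 5.34 × 10^-17 J.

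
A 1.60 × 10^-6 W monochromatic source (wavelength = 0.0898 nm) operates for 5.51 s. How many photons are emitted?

Total energy: E_total = P·t = 1.60 × 10^-6 × 5.51 = 8.816 × 10^-6 J.
Per-photon energy: E = 2.212 × 10^-15 J.
N = E_total / E_photon = 3.99 × 10^9.

3.99 × 10^9 photons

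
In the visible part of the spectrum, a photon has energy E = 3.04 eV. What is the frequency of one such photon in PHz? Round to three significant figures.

Take h = 6.62607015 × 10^-34 J·s, 1 eV = 1.602176634 × 10^-19 J.
First convert: E = 3.04 eV = 4.8706 × 10^-19 J.
For a photon f = E/h, so f = 7.351 × 10^14 Hz.
Converting to PHz: f = 0.7351 PHz ≈ 0.735 PHz.

0.735 PHz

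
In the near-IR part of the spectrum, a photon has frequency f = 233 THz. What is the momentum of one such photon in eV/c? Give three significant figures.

0.964 eV/c

Use h = 6.62607015·10^-34 J·s, c = 2.99792458·10^8 m/s, 1 eV = 1.602176634·10^-19 J.
Convert to SI: f = 233 THz = 2.33·10^14 Hz.
Apply p = hf/c: p = 5.150·10^-28 kg·m/s.
Converting to eV/c: p = 0.9636 eV/c ≈ 0.964 eV/c.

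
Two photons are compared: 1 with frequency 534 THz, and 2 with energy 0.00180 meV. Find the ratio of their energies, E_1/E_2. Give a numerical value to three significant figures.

E_1 = 3.538 × 10^-19 J (from frequency = 534 THz, via E = hf).
E_2 = 2.884 × 10^-25 J (from energy = 0.00180 meV, via E given directly).
Ratio = 3.538 × 10^-19 / 2.884 × 10^-25 = 1.23 × 10^6.

1.23 × 10^6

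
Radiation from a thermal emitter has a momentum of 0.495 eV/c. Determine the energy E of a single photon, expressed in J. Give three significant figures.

7.93e-20 J

Convert to SI: p = 0.495 eV/c = 2.6454e-28 kg·m/s.
The photon relation is E = pc, giving E = 7.931e-20 J.
So E ≈ 7.93e-20 J.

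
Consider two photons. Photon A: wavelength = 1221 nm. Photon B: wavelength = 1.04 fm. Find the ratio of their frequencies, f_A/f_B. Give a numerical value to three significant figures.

8.52 × 10^-10

f_A = 2.455 × 10^14 Hz (from wavelength = 1221 nm, via f = c/λ).
f_B = 2.883 × 10^23 Hz (from wavelength = 1.04 fm, via f = c/λ).
Ratio = 2.455 × 10^14 / 2.883 × 10^23 = 8.52 × 10^-10.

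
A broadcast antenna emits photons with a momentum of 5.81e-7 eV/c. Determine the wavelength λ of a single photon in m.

2.13 m

In SI units: p = 5.81e-7 eV/c = 3.1050e-34 kg·m/s.
Since λ = h/p for a photon, λ = 2.134 m.
So λ ≈ 2.13 m.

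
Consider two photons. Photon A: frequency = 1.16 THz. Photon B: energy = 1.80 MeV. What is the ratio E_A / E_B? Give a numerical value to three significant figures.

2.67 × 10^-9

E_A = 7.686 × 10^-22 J (from frequency = 1.16 THz, via E = hf).
E_B = 2.884 × 10^-13 J (from energy = 1.80 MeV, via E given directly).
Ratio = 7.686 × 10^-22 / 2.884 × 10^-13 = 2.67 × 10^-9.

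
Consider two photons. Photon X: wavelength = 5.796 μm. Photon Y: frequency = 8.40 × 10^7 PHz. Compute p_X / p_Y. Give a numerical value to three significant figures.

6.16 × 10^-10

p_X = 1.143 × 10^-28 kg·m/s (from wavelength = 5.796 μm, via p = h/λ).
p_Y = 1.857 × 10^-19 kg·m/s (from frequency = 8.40 × 10^7 PHz, via p = hf/c).
Ratio = 1.143 × 10^-28 / 1.857 × 10^-19 = 6.16 × 10^-10.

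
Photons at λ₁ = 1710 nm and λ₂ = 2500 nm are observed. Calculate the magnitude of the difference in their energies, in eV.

0.229 eV

Using E = hc/λ: E₁ = 1.162·10^-19 J, E₂ = 7.946·10^-20 J.
|ΔE| = |1.162·10^-19 − 7.946·10^-20| = 3.67·10^-20 J = 0.229 eV.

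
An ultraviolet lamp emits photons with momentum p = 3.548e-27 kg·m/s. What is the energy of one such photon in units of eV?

Since E = pc for a photon, E = 1.064e-18 J.
Converting to eV: E = 6.639 eV ≈ 6.64 eV.

6.64 eV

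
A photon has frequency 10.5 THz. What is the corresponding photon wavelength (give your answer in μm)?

Take c = 2.99792458 × 10^8 m/s.
In SI units: f = 10.5 THz = 1.05 × 10^13 Hz.
For a photon λ = c/f, so λ = 2.855 × 10^-5 m.
Converting to μm: λ = 28.55 μm ≈ 28.6 μm.

28.6 μm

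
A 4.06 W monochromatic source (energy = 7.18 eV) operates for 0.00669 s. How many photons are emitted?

Total energy: E_total = P·t = 4.06 × 0.00669 = 0.02716 J.
Per-photon energy: E = 1.150e-18 J.
N = E_total / E_photon = 2.36e16.

2.36e16 photons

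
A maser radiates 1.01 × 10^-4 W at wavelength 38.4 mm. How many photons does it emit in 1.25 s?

Total energy: E_total = P·t = 1.01 × 10^-4 × 1.25 = 1.263 × 10^-4 J.
Per-photon energy: E = 5.173 × 10^-24 J.
N = E_total / E_photon = 2.44 × 10^19.

2.44 × 10^19 photons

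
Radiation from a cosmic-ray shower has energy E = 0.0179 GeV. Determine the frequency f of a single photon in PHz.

In SI units: E = 0.0179 GeV = 2.8679 × 10^-12 J.
For a photon f = E/h, so f = 4.328 × 10^21 Hz.
Converting to PHz: f = 4.328 × 10^6 PHz ≈ 4.33 × 10^6 PHz.

4.33 × 10^6 PHz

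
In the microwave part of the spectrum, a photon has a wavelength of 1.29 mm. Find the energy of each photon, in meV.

Use h = 6.62607015e-34 J·s, c = 2.99792458e8 m/s, 1 eV = 1.602176634e-19 J.
In SI units: λ = 1.29 mm = 0.00129 m.
The photon relation is E = hc/λ, giving E = 1.540e-22 J.
Converting to meV: E = 0.9611 meV ≈ 0.961 meV.

0.961 meV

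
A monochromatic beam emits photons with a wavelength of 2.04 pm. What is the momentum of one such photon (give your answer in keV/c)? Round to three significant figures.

608 keV/c

In SI units: λ = 2.04 pm = 2.04e-12 m.
Since p = h/λ for a photon, p = 3.248e-22 kg·m/s.
Converting to keV/c: p = 607.8 keV/c ≈ 608 keV/c.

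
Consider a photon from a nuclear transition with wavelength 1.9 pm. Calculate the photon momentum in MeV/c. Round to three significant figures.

0.653 MeV/c

Convert to SI: λ = 1.9 pm = 1.9·10^-12 m.
Apply p = h/λ: p = 3.487·10^-22 kg·m/s.
Converting to MeV/c: p = 0.6525 MeV/c ≈ 0.653 MeV/c.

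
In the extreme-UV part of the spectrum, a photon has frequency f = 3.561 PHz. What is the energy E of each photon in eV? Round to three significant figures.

Convert to SI: f = 3.561 PHz = 3.561e15 Hz.
The photon relation is E = hf, giving E = 2.360e-18 J.
Converting to eV: E = 14.73 eV ≈ 14.7 eV.

14.7 eV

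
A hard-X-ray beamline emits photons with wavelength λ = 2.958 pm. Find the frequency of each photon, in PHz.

Take c = 2.99792458e8 m/s.
In SI units: λ = 2.958 pm = 2.958e-12 m.
Since f = c/λ for a photon, f = 1.013e20 Hz.
Converting to PHz: f = 101300 PHz ≈ 1.01e5 PHz.

1.01e5 PHz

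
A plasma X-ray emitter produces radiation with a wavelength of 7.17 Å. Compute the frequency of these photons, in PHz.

418 PHz

(c = 2.99792458·10^8 m/s.)
In SI units: λ = 7.17 Å = 7.17·10^-10 m.
The photon relation is f = c/λ, giving f = 4.181·10^17 Hz.
Converting to PHz: f = 418.1 PHz ≈ 418 PHz.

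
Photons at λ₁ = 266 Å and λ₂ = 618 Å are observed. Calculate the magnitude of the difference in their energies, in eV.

Using E = hc/λ: E₁ = 7.468e-18 J, E₂ = 3.214e-18 J.
|ΔE| = |7.468e-18 − 3.214e-18| = 4.25e-18 J = 26.5 eV.

26.5 eV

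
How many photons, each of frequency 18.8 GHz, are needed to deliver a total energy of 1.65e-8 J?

Per-photon energy: E = 1.246e-23 J (from frequency = 18.8 GHz).
N = E_total / E_photon = 1.65e-8 J / 1.246e-23 J = 1.32e15.

1.32e15 photons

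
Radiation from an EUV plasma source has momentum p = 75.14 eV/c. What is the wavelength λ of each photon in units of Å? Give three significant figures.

165 Å

Convert to SI: p = 75.14 eV/c = 4.0157 × 10^-26 kg·m/s.
Since λ = h/p for a photon, λ = 1.650 × 10^-8 m.
Converting to Å: λ = 165.0 Å ≈ 165 Å.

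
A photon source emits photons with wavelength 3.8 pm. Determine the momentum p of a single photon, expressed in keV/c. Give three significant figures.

326 keV/c

Use h = 6.62607015·10^-34 J·s, c = 2.99792458·10^8 m/s, 1 eV = 1.602176634·10^-19 J.
First convert: λ = 3.8 pm = 3.8·10^-12 m.
The photon relation is p = h/λ, giving p = 1.744·10^-22 kg·m/s.
Converting to keV/c: p = 326.3 keV/c ≈ 326 keV/c.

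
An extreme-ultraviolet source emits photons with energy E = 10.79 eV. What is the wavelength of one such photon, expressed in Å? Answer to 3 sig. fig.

(h = 6.62607015 × 10^-34 J·s, c = 2.99792458 × 10^8 m/s, 1 eV = 1.602176634 × 10^-19 J.)
First convert: E = 10.79 eV = 1.7287 × 10^-18 J.
For a photon λ = hc/E, so λ = 1.149 × 10^-7 m.
Converting to Å: λ = 1149 Å ≈ 1150 Å.

1150 Å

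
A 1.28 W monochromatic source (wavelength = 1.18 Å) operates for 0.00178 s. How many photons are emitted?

Total energy: E_total = P·t = 1.28 × 0.00178 = 0.002278 J.
Per-photon energy: E = 1.683e-15 J.
N = E_total / E_photon = 1.35e12.

1.35e12 photons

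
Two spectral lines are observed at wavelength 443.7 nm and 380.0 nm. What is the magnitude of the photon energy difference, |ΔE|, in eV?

0.468 eV

Using E = hc/λ: E₁ = 4.4770 × 10^-19 J, E₂ = 5.2275 × 10^-19 J.
|ΔE| = |4.4770 × 10^-19 − 5.2275 × 10^-19| = 7.50 × 10^-20 J = 0.468 eV.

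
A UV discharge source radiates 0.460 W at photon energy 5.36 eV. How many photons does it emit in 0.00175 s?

Total energy: E_total = P·t = 0.460 × 0.00175 = 8.050 × 10^-4 J.
Per-photon energy: E = 8.588 × 10^-19 J.
N = E_total / E_photon = 9.37 × 10^14.

9.37 × 10^14 photons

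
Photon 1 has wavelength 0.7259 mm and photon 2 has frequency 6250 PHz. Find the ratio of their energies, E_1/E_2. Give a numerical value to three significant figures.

E_1 = 2.737e-22 J (from wavelength = 0.7259 mm, via E = hc/λ).
E_2 = 4.141e-15 J (from frequency = 6250 PHz, via E = hf).
Ratio = 2.737e-22 / 4.141e-15 = 6.61e-8.

6.61e-8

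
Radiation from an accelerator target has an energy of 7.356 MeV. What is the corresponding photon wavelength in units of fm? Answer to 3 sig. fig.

Take h = 6.62607015 × 10^-34 J·s, c = 2.99792458 × 10^8 m/s, 1 eV = 1.602176634 × 10^-19 J.
Convert to SI: E = 7.356 MeV = 1.1786 × 10^-12 J.
Since λ = hc/E for a photon, λ = 1.685 × 10^-13 m.
Converting to fm: λ = 168.5 fm ≈ 169 fm.

169 fm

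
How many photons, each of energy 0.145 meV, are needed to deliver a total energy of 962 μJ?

Per-photon energy: E = 2.323 × 10^-23 J (from energy = 0.145 meV).
N = E_total / E_photon = 9.62 × 10^-4 J / 2.323 × 10^-23 J = 4.14 × 10^19.

4.14 × 10^19 photons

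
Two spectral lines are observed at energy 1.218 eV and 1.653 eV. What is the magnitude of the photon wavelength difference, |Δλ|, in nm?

Using λ = hc/E: λ₁ = 1.0179·10^-6 m, λ₂ = 7.5006·10^-7 m.
|Δλ| = |1.0179·10^-6 − 7.5006·10^-7| = 2.68·10^-7 m = 268 nm.

268 nm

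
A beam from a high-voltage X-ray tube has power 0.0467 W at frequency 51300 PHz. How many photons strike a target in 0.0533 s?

Total energy: E_total = P·t = 0.0467 × 0.0533 = 0.002489 J.
Per-photon energy: E = 3.399e-14 J.
N = E_total / E_photon = 7.32e10.

7.32e10 photons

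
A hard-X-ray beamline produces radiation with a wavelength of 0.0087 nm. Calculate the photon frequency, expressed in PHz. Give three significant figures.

3.45e4 PHz

In SI units: λ = 0.0087 nm = 8.7e-12 m.
Since f = c/λ for a photon, f = 3.446e19 Hz.
Converting to PHz: f = 34460 PHz ≈ 3.45e4 PHz.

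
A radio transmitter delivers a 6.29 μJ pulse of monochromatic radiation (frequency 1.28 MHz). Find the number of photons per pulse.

7.42e21 photons

Per-photon energy: E = 8.481e-28 J (from frequency = 1.28 MHz).
N = E_total / E_photon = 6.29e-6 J / 8.481e-28 J = 7.42e21.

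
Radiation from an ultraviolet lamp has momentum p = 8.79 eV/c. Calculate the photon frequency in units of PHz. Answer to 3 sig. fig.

2.13 PHz

Take h = 6.62607015e-34 J·s, c = 2.99792458e8 m/s, 1 eV = 1.602176634e-19 J.
In SI units: p = 8.79 eV/c = 4.6976e-27 kg·m/s.
The photon relation is f = pc/h, giving f = 2.125e15 Hz.
Converting to PHz: f = 2.125 PHz ≈ 2.13 PHz.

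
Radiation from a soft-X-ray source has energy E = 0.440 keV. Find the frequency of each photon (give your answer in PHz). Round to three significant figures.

Use h = 6.62607015e-34 J·s, 1 eV = 1.602176634e-19 J.
First convert: E = 0.440 keV = 7.0496e-17 J.
The photon relation is f = E/h, giving f = 1.064e17 Hz.
Converting to PHz: f = 106.4 PHz ≈ 106 PHz.

106 PHz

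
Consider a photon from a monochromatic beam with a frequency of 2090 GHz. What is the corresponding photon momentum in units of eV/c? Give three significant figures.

First convert: f = 2090 GHz = 2.09e12 Hz.
Since p = hf/c for a photon, p = 4.619e-30 kg·m/s.
Converting to eV/c: p = 0.008644 eV/c ≈ 8.64e-3 eV/c.

8.64e-3 eV/c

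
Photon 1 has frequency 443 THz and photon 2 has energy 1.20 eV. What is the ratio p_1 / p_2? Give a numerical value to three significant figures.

p_1 = 9.791e-28 kg·m/s (from frequency = 443 THz, via p = hf/c).
p_2 = 6.413e-28 kg·m/s (from energy = 1.20 eV, via p = E/c).
Ratio = 9.791e-28 / 6.413e-28 = 1.53.

1.53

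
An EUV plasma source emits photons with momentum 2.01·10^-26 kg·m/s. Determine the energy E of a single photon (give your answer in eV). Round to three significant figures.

Apply E = pc: E = 6.026·10^-18 J.
Converting to eV: E = 37.61 eV ≈ 37.6 eV.

37.6 eV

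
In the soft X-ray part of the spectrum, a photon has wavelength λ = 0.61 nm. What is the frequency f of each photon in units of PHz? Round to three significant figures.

491 PHz

In SI units: λ = 0.61 nm = 6.1 × 10^-10 m.
Since f = c/λ for a photon, f = 4.915 × 10^17 Hz.
Converting to PHz: f = 491.5 PHz ≈ 491 PHz.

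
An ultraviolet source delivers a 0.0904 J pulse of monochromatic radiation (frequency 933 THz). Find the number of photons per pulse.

1.46e17 photons

Per-photon energy: E = 6.182e-19 J (from frequency = 933 THz).
N = E_total / E_photon = 0.0904 J / 6.182e-19 J = 1.46e17.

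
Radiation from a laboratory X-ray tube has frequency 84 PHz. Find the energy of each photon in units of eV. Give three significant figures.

Convert to SI: f = 84 PHz = 8.4·10^16 Hz.
For a photon E = hf, so E = 5.566·10^-17 J.
Converting to eV: E = 347.4 eV ≈ 347 eV.

347 eV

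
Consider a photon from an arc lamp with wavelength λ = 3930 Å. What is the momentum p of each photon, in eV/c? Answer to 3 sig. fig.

(h = 6.62607015 × 10^-34 J·s, c = 2.99792458 × 10^8 m/s, 1 eV = 1.602176634 × 10^-19 J.)
Convert to SI: λ = 3930 Å = 3.93 × 10^-7 m.
Since p = h/λ for a photon, p = 1.686 × 10^-27 kg·m/s.
Converting to eV/c: p = 3.155 eV/c ≈ 3.15 eV/c.

3.15 eV/c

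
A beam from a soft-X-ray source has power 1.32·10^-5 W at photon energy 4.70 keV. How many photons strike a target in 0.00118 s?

Total energy: E_total = P·t = 1.32·10^-5 × 0.00118 = 1.558·10^-8 J.
Per-photon energy: E = 7.530·10^-16 J.
N = E_total / E_photon = 2.07·10^7.

2.07·10^7 photons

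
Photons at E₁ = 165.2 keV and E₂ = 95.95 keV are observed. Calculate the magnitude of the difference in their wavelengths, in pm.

Using λ = hc/E: λ₁ = 7.5051e-12 m, λ₂ = 1.2922e-11 m.
|Δλ| = |7.5051e-12 − 1.2922e-11| = 5.42e-12 m = 5.42 pm.

5.42 pm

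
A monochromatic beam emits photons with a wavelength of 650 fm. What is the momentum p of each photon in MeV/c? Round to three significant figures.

1.91 MeV/c

Use h = 6.62607015 × 10^-34 J·s, c = 2.99792458 × 10^8 m/s, 1 eV = 1.602176634 × 10^-19 J.
Convert to SI: λ = 650 fm = 6.5 × 10^-13 m.
Since p = h/λ for a photon, p = 1.019 × 10^-21 kg·m/s.
Converting to MeV/c: p = 1.907 MeV/c ≈ 1.91 MeV/c.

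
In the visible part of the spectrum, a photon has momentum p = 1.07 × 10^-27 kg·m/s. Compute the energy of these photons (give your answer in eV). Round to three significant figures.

Use c = 2.99792458 × 10^8 m/s, 1 eV = 1.602176634 × 10^-19 J.
For a photon E = pc, so E = 3.208 × 10^-19 J.
Converting to eV: E = 2.002 eV ≈ 2.00 eV.

2.00 eV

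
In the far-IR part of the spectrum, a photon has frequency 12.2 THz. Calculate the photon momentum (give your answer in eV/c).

0.0505 eV/c

Convert to SI: f = 12.2 THz = 1.22e13 Hz.
Apply p = hf/c: p = 2.696e-29 kg·m/s.
Converting to eV/c: p = 0.05046 eV/c ≈ 0.0505 eV/c.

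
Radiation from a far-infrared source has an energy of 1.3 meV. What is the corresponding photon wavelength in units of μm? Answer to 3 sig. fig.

Take h = 6.62607015e-34 J·s, c = 2.99792458e8 m/s, 1 eV = 1.602176634e-19 J.
Convert to SI: E = 1.3 meV = 2.0828e-22 J.
For a photon λ = hc/E, so λ = 9.537e-4 m.
Converting to μm: λ = 953.7 μm ≈ 954 μm.

954 μm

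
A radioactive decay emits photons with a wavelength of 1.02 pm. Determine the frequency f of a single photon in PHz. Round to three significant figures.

Take c = 2.99792458e8 m/s.
First convert: λ = 1.02 pm = 1.02e-12 m.
The photon relation is f = c/λ, giving f = 2.939e20 Hz.
Converting to PHz: f = 293900 PHz ≈ 2.94e5 PHz.

2.94e5 PHz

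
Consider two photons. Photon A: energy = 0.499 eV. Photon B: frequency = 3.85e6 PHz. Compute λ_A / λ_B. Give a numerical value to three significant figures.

λ_A = 2.485e-6 m (from energy = 0.499 eV, via λ = hc/E).
λ_B = 7.787e-14 m (from frequency = 3.85e6 PHz, via λ = c/f).
Ratio = 2.485e-6 / 7.787e-14 = 3.19e7.

3.19e7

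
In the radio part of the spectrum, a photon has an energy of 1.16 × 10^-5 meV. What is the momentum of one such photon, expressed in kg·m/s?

6.20 × 10^-36 kg·m/s

Use c = 2.99792458 × 10^8 m/s, 1 eV = 1.602176634 × 10^-19 J.
First convert: E = 1.16 × 10^-5 meV = 1.8585 × 10^-27 J.
Apply p = E/c: p = 6.199 × 10^-36 kg·m/s.
So p ≈ 6.20 × 10^-36 kg·m/s.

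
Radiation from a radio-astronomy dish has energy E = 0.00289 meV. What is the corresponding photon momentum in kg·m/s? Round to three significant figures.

1.54e-33 kg·m/s

Convert to SI: E = 0.00289 meV = 4.6303e-25 J.
Since p = E/c for a photon, p = 1.544e-33 kg·m/s.
So p ≈ 1.54e-33 kg·m/s.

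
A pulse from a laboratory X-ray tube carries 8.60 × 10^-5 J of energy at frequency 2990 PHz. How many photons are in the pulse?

4.34 × 10^10 photons

Per-photon energy: E = 1.981 × 10^-15 J (from frequency = 2990 PHz).
N = E_total / E_photon = 8.60 × 10^-5 J / 1.981 × 10^-15 J = 4.34 × 10^10.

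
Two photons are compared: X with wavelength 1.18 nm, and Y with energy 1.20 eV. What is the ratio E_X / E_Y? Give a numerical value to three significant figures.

E_X = 1.683 × 10^-16 J (from wavelength = 1.18 nm, via E = hc/λ).
E_Y = 1.923 × 10^-19 J (from energy = 1.20 eV, via E given directly).
Ratio = 1.683 × 10^-16 / 1.923 × 10^-19 = 876.

876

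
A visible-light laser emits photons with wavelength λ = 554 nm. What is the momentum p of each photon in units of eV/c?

Use h = 6.62607015·10^-34 J·s, c = 2.99792458·10^8 m/s, 1 eV = 1.602176634·10^-19 J.
First convert: λ = 554 nm = 5.54·10^-7 m.
Apply p = h/λ: p = 1.196·10^-27 kg·m/s.
Converting to eV/c: p = 2.238 eV/c ≈ 2.24 eV/c.

2.24 eV/c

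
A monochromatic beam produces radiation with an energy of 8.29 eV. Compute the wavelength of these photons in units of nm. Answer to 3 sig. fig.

150 nm

First convert: E = 8.29 eV = 1.3282 × 10^-18 J.
For a photon λ = hc/E, so λ = 1.496 × 10^-7 m.
Converting to nm: λ = 149.6 nm ≈ 150 nm.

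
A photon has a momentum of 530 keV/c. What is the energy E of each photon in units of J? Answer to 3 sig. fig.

Convert to SI: p = 530 keV/c = 2.8325e-22 kg·m/s.
Apply E = pc: E = 8.492e-14 J.
So E ≈ 8.49e-14 J.

8.49e-14 J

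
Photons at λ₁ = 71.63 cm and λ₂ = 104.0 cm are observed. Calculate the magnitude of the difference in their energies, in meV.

5.39e-4 meV

Using E = hc/λ: E₁ = 2.7732e-25 J, E₂ = 1.9100e-25 J.
|ΔE| = |2.7732e-25 − 1.9100e-25| = 8.63e-26 J = 5.39e-4 meV.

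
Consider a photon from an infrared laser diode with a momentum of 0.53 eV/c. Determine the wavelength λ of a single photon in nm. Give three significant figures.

First convert: p = 0.53 eV/c = 2.8325e-28 kg·m/s.
Apply λ = h/p: λ = 2.339e-6 m.
Converting to nm: λ = 2339 nm ≈ 2340 nm.

2340 nm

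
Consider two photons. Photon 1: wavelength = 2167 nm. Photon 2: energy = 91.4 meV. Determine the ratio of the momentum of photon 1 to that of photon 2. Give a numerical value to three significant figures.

p_1 = 3.058 × 10^-28 kg·m/s (from wavelength = 2167 nm, via p = h/λ).
p_2 = 4.885 × 10^-29 kg·m/s (from energy = 91.4 meV, via p = E/c).
Ratio = 3.058 × 10^-28 / 4.885 × 10^-29 = 6.26.

6.26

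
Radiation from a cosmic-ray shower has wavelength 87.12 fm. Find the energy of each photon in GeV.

Convert to SI: λ = 87.12 fm = 8.712e-14 m.
Since E = hc/λ for a photon, E = 2.280e-12 J.
Converting to GeV: E = 0.01423 GeV ≈ 0.0142 GeV.

0.0142 GeV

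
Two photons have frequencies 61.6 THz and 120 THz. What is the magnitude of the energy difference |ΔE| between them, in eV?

0.242 eV

Using E = hf: E₁ = 4.082e-20 J, E₂ = 7.951e-20 J.
|ΔE| = |4.082e-20 − 7.951e-20| = 3.87e-20 J = 0.242 eV.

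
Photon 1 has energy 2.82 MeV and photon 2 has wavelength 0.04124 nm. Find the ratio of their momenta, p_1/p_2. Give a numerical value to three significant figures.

93.8

p_1 = 1.507 × 10^-21 kg·m/s (from energy = 2.82 MeV, via p = E/c).
p_2 = 1.607 × 10^-23 kg·m/s (from wavelength = 0.04124 nm, via p = h/λ).
Ratio = 1.507 × 10^-21 / 1.607 × 10^-23 = 93.8.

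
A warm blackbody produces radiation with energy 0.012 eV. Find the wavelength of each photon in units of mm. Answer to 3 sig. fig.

0.103 mm

Use h = 6.62607015 × 10^-34 J·s, c = 2.99792458 × 10^8 m/s, 1 eV = 1.602176634 × 10^-19 J.
First convert: E = 0.012 eV = 1.9226 × 10^-21 J.
Since λ = hc/E for a photon, λ = 1.033 × 10^-4 m.
Converting to mm: λ = 0.1033 mm ≈ 0.103 mm.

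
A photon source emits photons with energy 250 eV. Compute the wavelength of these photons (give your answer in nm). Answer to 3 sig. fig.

4.96 nm

Take h = 6.62607015 × 10^-34 J·s, c = 2.99792458 × 10^8 m/s, 1 eV = 1.602176634 × 10^-19 J.
First convert: E = 250 eV = 4.0054 × 10^-17 J.
Apply λ = hc/E: λ = 4.959 × 10^-9 m.
Converting to nm: λ = 4.959 nm ≈ 4.96 nm.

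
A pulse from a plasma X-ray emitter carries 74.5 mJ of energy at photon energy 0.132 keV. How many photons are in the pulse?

3.52·10^15 photons

Per-photon energy: E = 2.115·10^-17 J (from energy = 0.132 keV).
N = E_total / E_photon = 0.0745 J / 2.115·10^-17 J = 3.52·10^15.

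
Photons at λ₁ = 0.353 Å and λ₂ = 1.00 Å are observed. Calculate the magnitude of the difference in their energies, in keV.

Using E = hc/λ: E₁ = 5.627e-15 J, E₂ = 1.986e-15 J.
|ΔE| = |5.627e-15 − 1.986e-15| = 3.64e-15 J = 22.7 keV.

22.7 keV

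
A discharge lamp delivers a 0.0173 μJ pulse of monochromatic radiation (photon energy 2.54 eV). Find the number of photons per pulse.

4.25 × 10^10 photons

Per-photon energy: E = 4.070 × 10^-19 J (from energy = 2.54 eV).
N = E_total / E_photon = 1.73 × 10^-8 J / 4.070 × 10^-19 J = 4.25 × 10^10.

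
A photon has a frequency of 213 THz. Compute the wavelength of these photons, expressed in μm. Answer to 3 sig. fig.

1.41 μm

Take c = 2.99792458e8 m/s.
First convert: f = 213 THz = 2.13e14 Hz.
For a photon λ = c/f, so λ = 1.407e-6 m.
Converting to μm: λ = 1.407 μm ≈ 1.41 μm.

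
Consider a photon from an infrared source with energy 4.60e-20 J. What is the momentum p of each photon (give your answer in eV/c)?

For a photon p = E/c, so p = 1.534e-28 kg·m/s.
Converting to eV/c: p = 0.2871 eV/c ≈ 0.287 eV/c.

0.287 eV/c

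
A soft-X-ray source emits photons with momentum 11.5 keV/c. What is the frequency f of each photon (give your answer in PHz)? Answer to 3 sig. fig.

2780 PHz

Use h = 6.62607015e-34 J·s, c = 2.99792458e8 m/s, 1 eV = 1.602176634e-19 J.
First convert: p = 11.5 keV/c = 6.1459e-24 kg·m/s.
The photon relation is f = pc/h, giving f = 2.781e18 Hz.
Converting to PHz: f = 2781 PHz ≈ 2780 PHz.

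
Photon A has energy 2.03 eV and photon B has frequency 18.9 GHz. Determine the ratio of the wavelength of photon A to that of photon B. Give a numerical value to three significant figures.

3.85e-5

λ_A = 6.108e-7 m (from energy = 2.03 eV, via λ = hc/E).
λ_B = 0.01586 m (from frequency = 18.9 GHz, via λ = c/f).
Ratio = 6.108e-7 / 0.01586 = 3.85e-5.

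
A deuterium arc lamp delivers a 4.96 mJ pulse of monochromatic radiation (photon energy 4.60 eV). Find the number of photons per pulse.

6.73·10^15 photons

Per-photon energy: E = 7.370·10^-19 J (from energy = 4.60 eV).
N = E_total / E_photon = 0.00496 J / 7.370·10^-19 J = 6.73·10^15.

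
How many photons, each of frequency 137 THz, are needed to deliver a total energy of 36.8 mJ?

Per-photon energy: E = 9.078e-20 J (from frequency = 137 THz).
N = E_total / E_photon = 0.0368 J / 9.078e-20 J = 4.05e17.

4.05e17 photons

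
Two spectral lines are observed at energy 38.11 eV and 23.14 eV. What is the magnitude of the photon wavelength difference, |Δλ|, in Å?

210 Å

Using λ = hc/E: λ₁ = 3.2533e-8 m, λ₂ = 5.3580e-8 m.
|Δλ| = |3.2533e-8 − 5.3580e-8| = 2.10e-8 m = 210 Å.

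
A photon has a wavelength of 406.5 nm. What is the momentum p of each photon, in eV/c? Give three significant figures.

Take h = 6.62607015 × 10^-34 J·s, c = 2.99792458 × 10^8 m/s, 1 eV = 1.602176634 × 10^-19 J.
First convert: λ = 406.5 nm = 4.065 × 10^-7 m.
The photon relation is p = h/λ, giving p = 1.630 × 10^-27 kg·m/s.
Converting to eV/c: p = 3.050 eV/c ≈ 3.05 eV/c.

3.05 eV/c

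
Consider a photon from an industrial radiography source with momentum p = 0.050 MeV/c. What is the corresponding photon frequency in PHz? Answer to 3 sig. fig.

Take h = 6.62607015·10^-34 J·s, c = 2.99792458·10^8 m/s, 1 eV = 1.602176634·10^-19 J.
First convert: p = 0.050 MeV/c = 2.6721·10^-23 kg·m/s.
Apply f = pc/h: f = 1.209·10^19 Hz.
Converting to PHz: f = 12090 PHz ≈ 1.21·10^4 PHz.

1.21·10^4 PHz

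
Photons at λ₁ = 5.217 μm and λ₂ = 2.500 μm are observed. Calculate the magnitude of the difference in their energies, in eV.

0.258 eV

Using E = hc/λ: E₁ = 3.8076e-20 J, E₂ = 7.9458e-20 J.
|ΔE| = |3.8076e-20 − 7.9458e-20| = 4.14e-20 J = 0.258 eV.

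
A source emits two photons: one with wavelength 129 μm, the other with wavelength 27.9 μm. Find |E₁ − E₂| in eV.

Using E = hc/λ: E₁ = 1.540e-21 J, E₂ = 7.120e-21 J.
|ΔE| = |1.540e-21 − 7.120e-21| = 5.58e-21 J = 0.0348 eV.

0.0348 eV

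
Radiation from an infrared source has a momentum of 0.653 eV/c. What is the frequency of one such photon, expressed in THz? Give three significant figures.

158 THz

In SI units: p = 0.653 eV/c = 3.4898e-28 kg·m/s.
Apply f = pc/h: f = 1.579e14 Hz.
Converting to THz: f = 157.9 THz ≈ 158 THz.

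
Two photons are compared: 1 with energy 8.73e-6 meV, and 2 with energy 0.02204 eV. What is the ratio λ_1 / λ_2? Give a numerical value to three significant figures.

2.52e6

λ_1 = 142.0 m (from energy = 8.73e-6 meV, via λ = hc/E).
λ_2 = 5.625e-5 m (from energy = 0.02204 eV, via λ = hc/E).
Ratio = 142.0 / 5.625e-5 = 2.52e6.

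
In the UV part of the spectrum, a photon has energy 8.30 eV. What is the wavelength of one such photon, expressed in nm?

149 nm

Use h = 6.62607015 × 10^-34 J·s, c = 2.99792458 × 10^8 m/s, 1 eV = 1.602176634 × 10^-19 J.
First convert: E = 8.30 eV = 1.3298 × 10^-18 J.
The photon relation is λ = hc/E, giving λ = 1.494 × 10^-7 m.
Converting to nm: λ = 149.4 nm ≈ 149 nm.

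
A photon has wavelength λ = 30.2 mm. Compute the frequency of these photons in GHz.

(c = 2.99792458e8 m/s.)
First convert: λ = 30.2 mm = 0.0302 m.
Since f = c/λ for a photon, f = 9.927e9 Hz.
Converting to GHz: f = 9.927 GHz ≈ 9.93 GHz.

9.93 GHz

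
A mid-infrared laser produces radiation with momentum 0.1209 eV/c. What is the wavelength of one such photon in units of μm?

10.3 μm

(h = 6.62607015·10^-34 J·s, c = 2.99792458·10^8 m/s, 1 eV = 1.602176634·10^-19 J.)
First convert: p = 0.1209 eV/c = 6.4612·10^-29 kg·m/s.
The photon relation is λ = h/p, giving λ = 1.026·10^-5 m.
Converting to μm: λ = 10.26 μm ≈ 10.3 μm.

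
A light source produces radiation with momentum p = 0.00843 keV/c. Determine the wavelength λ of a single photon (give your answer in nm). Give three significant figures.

Take h = 6.62607015e-34 J·s, c = 2.99792458e8 m/s, 1 eV = 1.602176634e-19 J.
Convert to SI: p = 0.00843 keV/c = 4.5052e-27 kg·m/s.
For a photon λ = h/p, so λ = 1.471e-7 m.
Converting to nm: λ = 147.1 nm ≈ 147 nm.

147 nm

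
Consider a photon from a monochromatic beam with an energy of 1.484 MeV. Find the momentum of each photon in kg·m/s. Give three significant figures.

7.93·10^-22 kg·m/s

(c = 2.99792458·10^8 m/s, 1 eV = 1.602176634·10^-19 J.)
First convert: E = 1.484 MeV = 2.3776·10^-13 J.
Apply p = E/c: p = 7.931·10^-22 kg·m/s.
So p ≈ 7.93·10^-22 kg·m/s.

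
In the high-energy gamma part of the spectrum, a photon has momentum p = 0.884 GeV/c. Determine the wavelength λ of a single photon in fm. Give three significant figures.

1.40 fm

In SI units: p = 0.884 GeV/c = 4.7243e-19 kg·m/s.
The photon relation is λ = h/p, giving λ = 1.403e-15 m.
Converting to fm: λ = 1.403 fm ≈ 1.40 fm.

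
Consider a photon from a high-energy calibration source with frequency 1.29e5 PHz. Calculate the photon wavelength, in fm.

(c = 2.99792458e8 m/s.)
In SI units: f = 1.29e5 PHz = 1.29e20 Hz.
Since λ = c/f for a photon, λ = 2.324e-12 m.
Converting to fm: λ = 2324 fm ≈ 2320 fm.

2320 fm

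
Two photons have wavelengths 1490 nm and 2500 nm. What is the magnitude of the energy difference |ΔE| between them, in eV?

Using E = hc/λ: E₁ = 1.333 × 10^-19 J, E₂ = 7.946 × 10^-20 J.
|ΔE| = |1.333 × 10^-19 − 7.946 × 10^-20| = 5.39 × 10^-20 J = 0.336 eV.

0.336 eV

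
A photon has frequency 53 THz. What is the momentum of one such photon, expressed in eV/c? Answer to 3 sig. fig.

0.219 eV/c

Convert to SI: f = 53 THz = 5.3 × 10^13 Hz.
The photon relation is p = hf/c, giving p = 1.171 × 10^-28 kg·m/s.
Converting to eV/c: p = 0.2192 eV/c ≈ 0.219 eV/c.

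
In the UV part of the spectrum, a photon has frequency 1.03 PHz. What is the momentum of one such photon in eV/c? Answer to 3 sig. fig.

4.26 eV/c

In SI units: f = 1.03 PHz = 1.03e15 Hz.
For a photon p = hf/c, so p = 2.277e-27 kg·m/s.
Converting to eV/c: p = 4.260 eV/c ≈ 4.26 eV/c.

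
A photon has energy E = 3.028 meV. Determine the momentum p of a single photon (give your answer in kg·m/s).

1.62·10^-30 kg·m/s

First convert: E = 3.028 meV = 4.8514·10^-22 J.
For a photon p = E/c, so p = 1.618·10^-30 kg·m/s.
So p ≈ 1.62·10^-30 kg·m/s.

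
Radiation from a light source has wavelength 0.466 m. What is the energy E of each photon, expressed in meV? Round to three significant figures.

(h = 6.62607015 × 10^-34 J·s, c = 2.99792458 × 10^8 m/s, 1 eV = 1.602176634 × 10^-19 J.)
Apply E = hc/λ: E = 4.263 × 10^-25 J.
Converting to meV: E = 0.002661 meV ≈ 2.66 × 10^-3 meV.

2.66 × 10^-3 meV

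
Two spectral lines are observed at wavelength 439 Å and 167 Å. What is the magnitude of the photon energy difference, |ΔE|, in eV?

46.0 eV

Using E = hc/λ: E₁ = 4.525e-18 J, E₂ = 1.189e-17 J.
|ΔE| = |4.525e-18 − 1.189e-17| = 7.37e-18 J = 46.0 eV.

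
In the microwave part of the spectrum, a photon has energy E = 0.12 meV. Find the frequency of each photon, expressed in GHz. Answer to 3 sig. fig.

29.0 GHz

Use h = 6.62607015 × 10^-34 J·s, 1 eV = 1.602176634 × 10^-19 J.
First convert: E = 0.12 meV = 1.9226 × 10^-23 J.
For a photon f = E/h, so f = 2.902 × 10^10 Hz.
Converting to GHz: f = 29.02 GHz ≈ 29.0 GHz.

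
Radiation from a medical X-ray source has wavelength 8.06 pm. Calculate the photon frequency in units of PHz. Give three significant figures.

(c = 2.99792458 × 10^8 m/s.)
First convert: λ = 8.06 pm = 8.06 × 10^-12 m.
The photon relation is f = c/λ, giving f = 3.720 × 10^19 Hz.
Converting to PHz: f = 37200 PHz ≈ 3.72 × 10^4 PHz.

3.72 × 10^4 PHz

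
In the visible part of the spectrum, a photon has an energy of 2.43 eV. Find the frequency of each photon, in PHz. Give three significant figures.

0.588 PHz

Use h = 6.62607015e-34 J·s, 1 eV = 1.602176634e-19 J.
First convert: E = 2.43 eV = 3.8933e-19 J.
The photon relation is f = E/h, giving f = 5.876e14 Hz.
Converting to PHz: f = 0.5876 PHz ≈ 0.588 PHz.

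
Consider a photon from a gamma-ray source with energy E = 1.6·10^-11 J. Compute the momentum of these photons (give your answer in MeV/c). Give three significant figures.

Take c = 2.99792458·10^8 m/s, 1 eV = 1.602176634·10^-19 J.
Apply p = E/c: p = 5.337·10^-20 kg·m/s.
Converting to MeV/c: p = 99.86 MeV/c ≈ 99.9 MeV/c.

99.9 MeV/c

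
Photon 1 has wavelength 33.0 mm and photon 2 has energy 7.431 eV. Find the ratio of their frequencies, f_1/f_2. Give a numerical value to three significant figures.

f_1 = 9.085 × 10^9 Hz (from wavelength = 33.0 mm, via f = c/λ).
f_2 = 1.797 × 10^15 Hz (from energy = 7.431 eV, via f = E/h).
Ratio = 9.085 × 10^9 / 1.797 × 10^15 = 5.06 × 10^-6.

5.06 × 10^-6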